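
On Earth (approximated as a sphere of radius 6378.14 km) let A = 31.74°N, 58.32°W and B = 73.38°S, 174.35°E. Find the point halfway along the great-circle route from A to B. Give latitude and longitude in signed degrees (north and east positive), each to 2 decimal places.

-31.18°, -76.89°

The central angle between A and B is δ = 2.2805 rad.
With f = 0.5, the slerp weights are sin((1−f)δ)/sin δ = 1.1980 and sin(fδ)/sin δ = 1.1980.
Weighted sum of the unit vectors: (1.1980)·(0.4466,-0.7237,0.5261) + (1.1980)·(-0.2846,0.0282,-0.9582) = (0.1941, -0.8333, -0.5177).
Converting back: φ = atan2(z, √(x²+y²)) = -31.18°, λ = atan2(y, x) = -76.89°.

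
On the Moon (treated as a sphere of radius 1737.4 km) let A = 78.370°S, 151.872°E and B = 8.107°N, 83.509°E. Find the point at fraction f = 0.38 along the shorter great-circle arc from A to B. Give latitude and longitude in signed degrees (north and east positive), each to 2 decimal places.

-48.67°, 97.48°

The central angle between A and B is δ = 1.6354 rad.
With f = 0.38, the slerp weights are sin((1−f)δ)/sin δ = 0.8507 and sin(fδ)/sin δ = 0.5834.
Weighted sum of the unit vectors: (0.8507)·(-0.1778,0.0950,-0.9795) + (0.5834)·(0.1119,0.9837,0.1410) = (-0.0859, 0.6547, -0.7510).
Converting back: φ = atan2(z, √(x²+y²)) = -48.67°, λ = atan2(y, x) = 97.48°.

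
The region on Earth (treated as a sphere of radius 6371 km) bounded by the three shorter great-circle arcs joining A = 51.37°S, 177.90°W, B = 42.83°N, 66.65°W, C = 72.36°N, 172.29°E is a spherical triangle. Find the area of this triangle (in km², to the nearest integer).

Side lengths (central angles): a = 1.0084, b = 2.1628, c = 2.3420 rad; semiperimeter s = 2.7566.
By l'Huilier's theorem, tan(E/4) = √[tan(s/2) tan((s−a)/2) tan((s−b)/2) tan((s−c)/2)], giving spherical excess E = 2.2436 rad.
Area = E·R² = 2.2436 × (6371)² ≈ 91067165 km².

91067165 km²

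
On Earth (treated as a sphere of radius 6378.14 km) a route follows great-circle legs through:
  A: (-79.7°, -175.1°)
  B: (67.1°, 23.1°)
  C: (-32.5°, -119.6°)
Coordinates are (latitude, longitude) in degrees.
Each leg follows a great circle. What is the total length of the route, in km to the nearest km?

34023 km

Leg A→B: central angle 2.9063 rad, distance 18536.5 km.
Leg B→C: central angle 2.4280 rad, distance 15486.1 km.
Total: 18536.5 + 15486.1 ≈ 34023 km.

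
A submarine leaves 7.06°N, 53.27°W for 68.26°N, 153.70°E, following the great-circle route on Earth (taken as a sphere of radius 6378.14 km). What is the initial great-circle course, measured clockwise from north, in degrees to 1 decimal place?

With φ₁ = 0.1232, φ₂ = 1.1914, Δλ = -2.6709 rad, the forward-azimuth formula gives
θ = atan2( sin Δλ cos φ₂ , cos φ₁ sin φ₂ − sin φ₁ cos φ₂ cos Δλ ) = atan2(-0.1680, 0.9624) = -9.90°.
Adding 360° brings this into [0°, 360°): 350.1°.

350.1°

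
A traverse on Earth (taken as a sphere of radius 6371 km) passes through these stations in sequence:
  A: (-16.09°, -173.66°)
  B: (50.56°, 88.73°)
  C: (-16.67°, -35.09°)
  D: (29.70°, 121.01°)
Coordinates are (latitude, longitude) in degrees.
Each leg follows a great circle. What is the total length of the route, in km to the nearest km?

42895 km

Leg A→B: central angle 1.8701 rad, distance 11914.5 km.
Leg B→C: central angle 2.1655 rad, distance 13796.4 km.
Leg C→D: central angle 2.6973 rad, distance 17184.3 km.
Total: 11914.5 + 13796.4 + 17184.3 ≈ 42895 km.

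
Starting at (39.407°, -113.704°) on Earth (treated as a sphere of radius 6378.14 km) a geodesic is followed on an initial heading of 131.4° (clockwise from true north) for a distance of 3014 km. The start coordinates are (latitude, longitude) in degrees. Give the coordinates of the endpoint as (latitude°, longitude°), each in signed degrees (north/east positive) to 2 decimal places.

19.43°, -92.48°

Angular distance δ = d/R = 3014/6378.14 = 0.47255 rad; initial bearing θ = 2.2934 rad.
sin φ₂ = sin φ₁ cos δ + cos φ₁ sin δ cos θ = (0.6348)(0.8904) + (0.7727)(0.4552)(-0.6613) = 0.3327, so φ₂ = 19.43°.
Δλ = atan2(sin θ sin δ cos φ₁, cos δ − sin φ₁ sin φ₂) = atan2(0.2638, 0.6792) = 21.226°.
λ₂ = -113.704° + 21.226° = -92.48°.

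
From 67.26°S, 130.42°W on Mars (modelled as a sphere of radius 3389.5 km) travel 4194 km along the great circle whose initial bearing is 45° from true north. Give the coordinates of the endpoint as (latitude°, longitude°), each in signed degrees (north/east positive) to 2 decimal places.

-2.50°, -88.45°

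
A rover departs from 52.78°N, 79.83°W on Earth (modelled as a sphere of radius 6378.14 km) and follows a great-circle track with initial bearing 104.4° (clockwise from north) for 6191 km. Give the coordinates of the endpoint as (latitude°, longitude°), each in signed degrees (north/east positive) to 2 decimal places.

Angular distance δ = d/R = 6191/6378.14 = 0.97066 rad; initial bearing θ = 1.8221 rad.
sin φ₂ = sin φ₁ cos δ + cos φ₁ sin δ cos θ = (0.7963)(0.5648) + (0.6049)(0.8253)(-0.2487) = 0.3256, so φ₂ = 19.00°.
Δλ = atan2(sin θ sin δ cos φ₁, cos δ − sin φ₁ sin φ₂) = atan2(0.4835, 0.3055) = 57.714°.
λ₂ = -79.830° + 57.714° = -22.12°.

19.00°, -22.12°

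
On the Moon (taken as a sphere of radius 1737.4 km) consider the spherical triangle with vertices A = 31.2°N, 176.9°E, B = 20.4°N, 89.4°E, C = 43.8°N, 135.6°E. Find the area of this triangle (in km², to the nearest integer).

Side lengths (central angles): a = 0.7820, b = 0.6053, c = 1.3536 rad; semiperimeter s = 1.3704.
By l'Huilier's theorem, tan(E/4) = √[tan(s/2) tan((s−a)/2) tan((s−b)/2) tan((s−c)/2)], giving spherical excess E = 0.1159 rad.
Area = E·R² = 0.1159 × (1737.4)² ≈ 349895 km².

349895 km²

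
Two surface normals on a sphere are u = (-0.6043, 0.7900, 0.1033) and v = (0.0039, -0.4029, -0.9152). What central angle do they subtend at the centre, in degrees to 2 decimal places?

114.53°

u·v = -0.4152; |u| = 1.0000, |v| = 1.0000.
cos θ = (u·v)/(|u||v|) = -0.4152, so θ = 114.53°.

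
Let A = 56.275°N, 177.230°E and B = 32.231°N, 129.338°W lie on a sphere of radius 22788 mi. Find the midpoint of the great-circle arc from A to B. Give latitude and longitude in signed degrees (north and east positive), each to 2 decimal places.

The central angle between A and B is δ = 0.7621 rad.
With f = 0.5, the slerp weights are sin((1−f)δ)/sin δ = 0.5386 and sin(fδ)/sin δ = 0.5386.
Weighted sum of the unit vectors: (0.5386)·(-0.5546,0.0268,0.8317) + (0.5386)·(-0.5362,-0.6542,0.5333) = (-0.5875, -0.3379, 0.7353).
Converting back: φ = atan2(z, √(x²+y²)) = 47.33°, λ = atan2(y, x) = -150.09°.

47.33°, -150.09°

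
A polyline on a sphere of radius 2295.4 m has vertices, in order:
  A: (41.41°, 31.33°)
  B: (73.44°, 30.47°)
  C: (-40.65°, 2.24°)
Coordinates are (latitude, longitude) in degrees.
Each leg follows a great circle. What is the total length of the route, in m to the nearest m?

5919 m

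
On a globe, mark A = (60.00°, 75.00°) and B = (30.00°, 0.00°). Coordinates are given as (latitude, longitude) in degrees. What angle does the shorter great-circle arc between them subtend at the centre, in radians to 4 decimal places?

With latitudes φ₁ = 60.000°, φ₂ = 30.000° and longitude difference Δλ = -75.000°:
Haversine: a = sin²(Δφ/2) + cos φ₁ cos φ₂ sin²(Δλ/2) = 0.0670 + (0.5000)(0.8660)(0.3706) = 0.22746.
Central angle c = 2·arcsin(√a) = 0.99431 rad.
So the angular separation is 0.9943 rad.

0.9943 rad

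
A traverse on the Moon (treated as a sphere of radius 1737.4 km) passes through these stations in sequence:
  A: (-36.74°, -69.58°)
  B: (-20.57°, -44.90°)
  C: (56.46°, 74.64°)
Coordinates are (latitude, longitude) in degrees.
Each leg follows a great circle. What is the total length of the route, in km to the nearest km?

Leg A→B: central angle 0.4693 rad, distance 815.3 km.
Leg B→C: central angle 2.1506 rad, distance 3736.5 km.
Total: 815.3 + 3736.5 ≈ 4552 km.

4552 km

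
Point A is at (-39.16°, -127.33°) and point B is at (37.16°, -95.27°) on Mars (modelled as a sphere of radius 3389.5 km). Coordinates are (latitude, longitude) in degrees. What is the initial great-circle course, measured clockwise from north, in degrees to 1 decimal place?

25.3°

Δλ = 32.060° = 0.5596 rad.
y = sin Δλ · cos φ₂ = (0.5308)(0.7970) = 0.4230
x = cos φ₁ sin φ₂ − sin φ₁ cos φ₂ cos Δλ = (0.7754)(0.6040) − (-0.6315)(0.7970)(0.8475) = 0.8949
θ = atan2(y, x) = 25.30°, so the bearing is 25.3°.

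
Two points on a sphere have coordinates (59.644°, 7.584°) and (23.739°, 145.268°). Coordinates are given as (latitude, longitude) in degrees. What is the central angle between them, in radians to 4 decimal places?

1.5655 rad

Let φ₁ = 1.0410 rad, φ₂ = 0.4143 rad, and Δλ = 2.4030 rad.
cos c = sin φ₁ sin φ₂ + cos φ₁ cos φ₂ cos Δλ = (0.8629)(0.4026) + (0.5054)(0.9154)(-0.7394) = 0.00530,
so c = arccos(0.00530) = 1.56549 rad.
So the angular separation is 1.5655 rad.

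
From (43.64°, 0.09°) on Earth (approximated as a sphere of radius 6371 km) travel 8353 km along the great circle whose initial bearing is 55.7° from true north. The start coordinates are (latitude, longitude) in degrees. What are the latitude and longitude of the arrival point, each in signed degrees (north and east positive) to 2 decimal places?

Angular distance δ = d/R = 8353/6371 = 1.31110 rad; initial bearing θ = 0.9721 rad.
sin φ₂ = sin φ₁ cos δ + cos φ₁ sin δ cos θ = (0.6901)(0.2568) + (0.7237)(0.9665)(0.5635) = 0.5714, so φ₂ = 34.85°.
Δλ = atan2(sin θ sin δ cos φ₁, cos δ − sin φ₁ sin φ₂) = atan2(0.5778, -0.1375) = 103.388°.
λ₂ = 0.090° + 103.388° = 103.48°.

34.85°, 103.48°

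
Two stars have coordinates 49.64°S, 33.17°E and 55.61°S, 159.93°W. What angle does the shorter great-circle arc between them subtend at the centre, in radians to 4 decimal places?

1.2948 rad

In radians: φ₁ = -0.8664, φ₂ = -0.9706, Δλ = 166.900° = 2.9130 rad.
Haversine: a = sin²(Δφ/2) + cos φ₁ cos φ₂ sin²(Δλ/2) = 0.0027 + (0.6476)(0.5648)(0.9870) = 0.36372.
Central angle c = 2·arcsin(√a) = 1.29475 rad.
So the angular separation is 1.2948 rad.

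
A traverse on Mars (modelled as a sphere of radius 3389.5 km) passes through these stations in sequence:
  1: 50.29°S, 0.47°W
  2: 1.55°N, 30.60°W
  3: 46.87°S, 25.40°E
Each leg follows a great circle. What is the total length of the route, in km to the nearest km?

7492 km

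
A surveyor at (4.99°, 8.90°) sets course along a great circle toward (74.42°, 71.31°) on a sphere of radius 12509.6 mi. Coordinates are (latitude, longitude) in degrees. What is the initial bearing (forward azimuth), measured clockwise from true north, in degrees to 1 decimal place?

With φ₁ = 0.0871, φ₂ = 1.2989, Δλ = 1.0893 rad, the forward-azimuth formula gives
θ = atan2( sin Δλ cos φ₂ , cos φ₁ sin φ₂ − sin φ₁ cos φ₂ cos Δλ ) = atan2(0.2380, 0.9488) = 14.08°.
So the initial bearing is 14.1°.

14.1°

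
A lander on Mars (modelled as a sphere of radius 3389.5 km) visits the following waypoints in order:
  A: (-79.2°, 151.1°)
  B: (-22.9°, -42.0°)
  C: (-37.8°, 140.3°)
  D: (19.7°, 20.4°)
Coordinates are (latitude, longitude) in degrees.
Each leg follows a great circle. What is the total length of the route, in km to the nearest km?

19059 km

Leg A→B: central angle 1.3550 rad, distance 4592.8 km.
Leg B→C: central angle 2.0815 rad, distance 7055.3 km.
Leg C→D: central angle 2.1864 rad, distance 7410.7 km.
Total: 4592.8 + 7055.3 + 7410.7 ≈ 19059 km.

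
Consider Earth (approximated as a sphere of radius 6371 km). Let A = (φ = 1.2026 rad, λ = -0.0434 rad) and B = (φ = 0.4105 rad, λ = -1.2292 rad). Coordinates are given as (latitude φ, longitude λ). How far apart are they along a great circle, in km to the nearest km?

6699 km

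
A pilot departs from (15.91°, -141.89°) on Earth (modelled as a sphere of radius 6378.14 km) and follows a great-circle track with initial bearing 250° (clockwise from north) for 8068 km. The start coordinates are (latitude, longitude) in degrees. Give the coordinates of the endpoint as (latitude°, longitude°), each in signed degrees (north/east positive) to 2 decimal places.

-13.36°, 151.03°

Angular distance δ = d/R = 8068/6378.14 = 1.26495 rad; initial bearing θ = 4.3633 rad.
sin φ₂ = sin φ₁ cos δ + cos φ₁ sin δ cos θ = (0.2741)(0.3011) + (0.9617)(0.9536)(-0.3420) = -0.2311, so φ₂ = -13.36°.
Δλ = atan2(sin θ sin δ cos φ₁, cos δ − sin φ₁ sin φ₂) = atan2(-0.8618, 0.3645) = -67.075°.
λ₂ = -141.890° − 67.075° = -208.97° → 151.03° after wrapping to (−180°, 180°].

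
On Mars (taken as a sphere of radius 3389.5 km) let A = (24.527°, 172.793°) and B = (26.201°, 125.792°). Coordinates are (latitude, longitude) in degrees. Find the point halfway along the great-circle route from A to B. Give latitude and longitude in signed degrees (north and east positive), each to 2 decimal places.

Central angle δ = 0.7378 rad. Interpolating on the sphere with fraction f = 0.5:
P = [sin((1−f)δ)·A + sin(fδ)·B] / sin δ = 0.5361·A + 0.5361·B in Cartesian coordinates,
giving P = (-0.7651, 0.4513, 0.4592), i.e. latitude 27.34°, longitude 149.47°.

27.34°, 149.47°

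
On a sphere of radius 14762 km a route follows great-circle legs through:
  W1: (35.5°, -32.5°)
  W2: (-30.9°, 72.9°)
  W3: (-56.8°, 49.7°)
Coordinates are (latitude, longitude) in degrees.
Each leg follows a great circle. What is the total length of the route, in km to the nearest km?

38502 km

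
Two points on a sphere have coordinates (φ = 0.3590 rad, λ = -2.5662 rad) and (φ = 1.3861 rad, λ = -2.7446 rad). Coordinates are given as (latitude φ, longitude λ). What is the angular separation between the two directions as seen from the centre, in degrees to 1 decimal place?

Let φ₁ = 0.3590 rad, φ₂ = 1.3861 rad, and Δλ = -0.1784 rad.
Haversine: a = sin²(Δφ/2) + cos φ₁ cos φ₂ sin²(Δλ/2) = 0.2413 + (0.9362)(0.1836)(0.0079) = 0.24271.
Central angle c = 2·arcsin(√a) = 1.03029 rad.
So the angular separation is 59.0°.

59.0°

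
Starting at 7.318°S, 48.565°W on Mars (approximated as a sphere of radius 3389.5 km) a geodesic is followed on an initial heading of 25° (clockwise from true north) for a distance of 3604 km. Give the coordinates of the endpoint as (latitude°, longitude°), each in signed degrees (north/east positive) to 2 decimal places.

Angular distance δ = d/R = 3604/3389.5 = 1.06328 rad; initial bearing θ = 0.4363 rad.
sin φ₂ = sin φ₁ cos δ + cos φ₁ sin δ cos θ = (-0.1274)(0.4860) + (0.9919)(0.8740)(0.9063) = 0.7237, so φ₂ = 46.36°.
Δλ = atan2(sin θ sin δ cos φ₁, cos δ − sin φ₁ sin φ₂) = atan2(0.3663, 0.5782) = 32.358°.
λ₂ = -48.565° + 32.358° = -16.21°.

46.36°, -16.21°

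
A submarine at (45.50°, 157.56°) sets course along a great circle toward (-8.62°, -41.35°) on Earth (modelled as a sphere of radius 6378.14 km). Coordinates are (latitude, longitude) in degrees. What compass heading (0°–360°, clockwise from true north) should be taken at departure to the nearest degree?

30°

Δλ = 161.090° = 2.8116 rad.
y = sin Δλ · cos φ₂ = (0.3241)(0.9887) = 0.3204
x = cos φ₁ sin φ₂ − sin φ₁ cos φ₂ cos Δλ = (0.7009)(-0.1499) − (0.7133)(0.9887)(-0.9460) = 0.5621
θ = atan2(y, x) = 29.69°, so the bearing is 30°.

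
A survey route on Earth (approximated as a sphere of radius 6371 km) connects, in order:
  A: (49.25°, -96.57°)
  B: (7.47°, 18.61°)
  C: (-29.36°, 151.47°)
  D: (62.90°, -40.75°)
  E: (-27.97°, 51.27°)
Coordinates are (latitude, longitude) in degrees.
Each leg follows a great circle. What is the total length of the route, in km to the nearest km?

Leg A→B: central angle 1.7486 rad, distance 11140.4 km.
Leg B→C: central angle 2.2804 rad, distance 14528.6 km.
Leg C→D: central angle 2.5401 rad, distance 16183.1 km.
Leg D→E: central angle 2.0172 rad, distance 12851.4 km.
Total: 11140.4 + 14528.6 + 16183.1 + 12851.4 ≈ 54704 km.

54704 km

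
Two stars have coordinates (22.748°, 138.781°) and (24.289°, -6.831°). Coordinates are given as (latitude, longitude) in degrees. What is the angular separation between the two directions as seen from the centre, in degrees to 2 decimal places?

In radians: φ₁ = 0.3970, φ₂ = 0.4239, Δλ = -145.612° = -2.5414 rad.
cos c = sin φ₁ sin φ₂ + cos φ₁ cos φ₂ cos Δλ = (0.3867)(0.4113) + (0.9222)(0.9115)(-0.8252) = -0.53462,
so c = arccos(-0.53462) = 2.13485 rad.
So the angular separation is 122.32°.

122.32°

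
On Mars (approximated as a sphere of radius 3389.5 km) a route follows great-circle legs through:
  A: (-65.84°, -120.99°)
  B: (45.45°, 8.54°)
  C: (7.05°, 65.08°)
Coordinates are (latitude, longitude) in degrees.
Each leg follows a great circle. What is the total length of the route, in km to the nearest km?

Leg A→B: central angle 2.5552 rad, distance 8661.0 km.
Leg B→C: central angle 1.0800 rad, distance 3660.6 km.
Total: 8661.0 + 3660.6 ≈ 12322 km.

12322 km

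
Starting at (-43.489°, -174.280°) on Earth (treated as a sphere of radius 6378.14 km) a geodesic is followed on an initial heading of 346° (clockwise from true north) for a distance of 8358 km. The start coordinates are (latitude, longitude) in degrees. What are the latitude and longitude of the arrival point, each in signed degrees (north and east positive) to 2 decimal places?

Angular distance δ = d/R = 8358/6378.14 = 1.31041 rad; initial bearing θ = 6.0388 rad.
sin φ₂ = sin φ₁ cos δ + cos φ₁ sin δ cos θ = (-0.6882)(0.2575) + (0.7255)(0.9663)(0.9703) = 0.5030, so φ₂ = 30.20°.
Δλ = atan2(sin θ sin δ cos φ₁, cos δ − sin φ₁ sin φ₂) = atan2(-0.1696, 0.6037) = -15.693°.
λ₂ = -174.280° − 15.693° = -189.97° → 170.03° after wrapping to (−180°, 180°].

30.20°, 170.03°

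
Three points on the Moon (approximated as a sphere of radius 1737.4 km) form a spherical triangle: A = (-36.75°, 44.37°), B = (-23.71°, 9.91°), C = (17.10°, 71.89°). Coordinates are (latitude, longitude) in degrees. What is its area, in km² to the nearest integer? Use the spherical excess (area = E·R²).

1000870 km²

Side lengths (central angles): a = 1.2736, b = 1.0434, c = 0.5633 rad; semiperimeter s = 1.4402.
By l'Huilier's theorem, tan(E/4) = √[tan(s/2) tan((s−a)/2) tan((s−b)/2) tan((s−c)/2)], giving spherical excess E = 0.3316 rad.
Area = E·R² = 0.3316 × (1737.4)² ≈ 1000870 km².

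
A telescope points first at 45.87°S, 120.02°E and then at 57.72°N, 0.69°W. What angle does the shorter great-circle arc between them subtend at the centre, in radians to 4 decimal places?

Let φ₁ = -0.8006 rad, φ₂ = 1.0074 rad, and Δλ = -2.1068 rad.
cos c = sin φ₁ sin φ₂ + cos φ₁ cos φ₂ cos Δλ = (-0.7178)(0.8454) + (0.6963)(0.5341)(-0.5107) = -0.79674,
so c = arccos(-0.79674) = 2.49267 rad.
So the angular separation is 2.4927 rad.

2.4927 rad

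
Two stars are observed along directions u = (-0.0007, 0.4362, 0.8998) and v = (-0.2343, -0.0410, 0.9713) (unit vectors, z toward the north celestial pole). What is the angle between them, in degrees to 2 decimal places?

u·v = 0.8563; |u| = 1.0000, |v| = 1.0000.
cos θ = (u·v)/(|u||v|) = 0.8563, so θ = 31.10°.

31.10°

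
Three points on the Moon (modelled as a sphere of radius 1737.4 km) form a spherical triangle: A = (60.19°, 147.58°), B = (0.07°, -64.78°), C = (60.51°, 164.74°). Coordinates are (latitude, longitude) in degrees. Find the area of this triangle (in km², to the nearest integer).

449511 km²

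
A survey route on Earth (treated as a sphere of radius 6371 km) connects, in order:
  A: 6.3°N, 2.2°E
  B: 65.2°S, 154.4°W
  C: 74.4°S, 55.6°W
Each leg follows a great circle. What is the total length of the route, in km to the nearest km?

Leg A→B: central angle 2.0740 rad, distance 13213.5 km.
Leg B→C: central angle 0.5412 rad, distance 3448.1 km.
Total: 13213.5 + 3448.1 ≈ 16662 km.

16662 km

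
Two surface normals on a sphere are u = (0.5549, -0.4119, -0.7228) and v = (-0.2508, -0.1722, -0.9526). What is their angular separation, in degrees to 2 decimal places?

u·v = 0.6203; |u| = 1.0000, |v| = 1.0000.
cos θ = (u·v)/(|u||v|) = 0.6203, so θ = 51.66°.

51.66°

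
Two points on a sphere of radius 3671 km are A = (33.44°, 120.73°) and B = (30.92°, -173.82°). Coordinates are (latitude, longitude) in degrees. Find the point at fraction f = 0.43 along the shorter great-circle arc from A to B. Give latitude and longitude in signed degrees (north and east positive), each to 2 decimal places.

The central angle between A and B is δ = 0.9513 rad.
With f = 0.43, the slerp weights are sin((1−f)δ)/sin δ = 0.6338 and sin(fδ)/sin δ = 0.4885.
Weighted sum of the unit vectors: (0.6338)·(-0.4264,0.7173,0.5511) + (0.4885)·(-0.8529,-0.0924,0.5138) = (-0.6869, 0.4095, 0.6003).
Converting back: φ = atan2(z, √(x²+y²)) = 36.89°, λ = atan2(y, x) = 149.20°.

36.89°, 149.20°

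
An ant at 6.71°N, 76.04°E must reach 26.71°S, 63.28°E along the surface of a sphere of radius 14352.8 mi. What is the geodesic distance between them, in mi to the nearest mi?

8927 mi

With latitudes φ₁ = 6.710°, φ₂ = -26.710° and longitude difference Δλ = -12.760°:
cos c = sin φ₁ sin φ₂ + cos φ₁ cos φ₂ cos Δλ = (0.1168)(-0.4495) + (0.9932)(0.8933)(0.9753) = 0.81275,
so c = arccos(0.81275) = 0.62195 rad.
Distance = R·c = 14352.8 × 0.6219 ≈ 8927 mi.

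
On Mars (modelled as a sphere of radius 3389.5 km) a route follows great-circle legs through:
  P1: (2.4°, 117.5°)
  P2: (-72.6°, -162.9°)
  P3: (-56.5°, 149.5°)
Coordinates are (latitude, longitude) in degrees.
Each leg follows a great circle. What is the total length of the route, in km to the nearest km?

6750 km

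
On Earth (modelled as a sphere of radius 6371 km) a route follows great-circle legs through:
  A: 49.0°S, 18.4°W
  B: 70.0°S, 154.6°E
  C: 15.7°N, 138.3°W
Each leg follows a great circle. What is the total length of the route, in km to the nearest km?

17584 km

Leg A→B: central angle 1.0627 rad, distance 6770.7 km.
Leg B→C: central angle 1.6973 rad, distance 10813.4 km.
Total: 6770.7 + 10813.4 ≈ 17584 km.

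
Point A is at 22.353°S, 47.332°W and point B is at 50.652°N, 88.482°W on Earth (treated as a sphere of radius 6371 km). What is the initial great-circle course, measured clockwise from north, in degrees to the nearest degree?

With φ₁ = -0.3901, φ₂ = 0.8840, Δλ = -0.7182 rad, the forward-azimuth formula gives
θ = atan2( sin Δλ cos φ₂ , cos φ₁ sin φ₂ − sin φ₁ cos φ₂ cos Δλ ) = atan2(-0.4172, 0.8968) = -24.95°.
Adding 360° brings this into [0°, 360°): 335°.

335°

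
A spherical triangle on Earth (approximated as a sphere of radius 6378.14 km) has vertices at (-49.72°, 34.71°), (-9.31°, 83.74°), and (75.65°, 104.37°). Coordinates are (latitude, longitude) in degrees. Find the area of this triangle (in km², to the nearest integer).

Side lengths (central angles): a = 1.4986, b = 2.3232, c = 0.9983 rad; semiperimeter s = 2.4100.
By l'Huilier's theorem, tan(E/4) = √[tan(s/2) tan((s−a)/2) tan((s−b)/2) tan((s−c)/2)], giving spherical excess E = 0.8574 rad.
Area = E·R² = 0.8574 × (6378.14)² ≈ 34877910 km².

34877910 km²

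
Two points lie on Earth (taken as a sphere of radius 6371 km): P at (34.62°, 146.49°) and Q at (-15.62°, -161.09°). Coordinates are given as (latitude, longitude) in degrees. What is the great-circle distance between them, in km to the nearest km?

With latitudes φ₁ = 34.620°, φ₂ = -15.620° and longitude difference Δλ = 52.420°:
Haversine: a = sin²(Δφ/2) + cos φ₁ cos φ₂ sin²(Δλ/2) = 0.1802 + (0.8229)(0.9631)(0.1951) = 0.33481.
Central angle c = 2·arcsin(√a) = 1.23409 rad.
Distance = R·c = 6371 × 1.2341 ≈ 7862 km.

7862 km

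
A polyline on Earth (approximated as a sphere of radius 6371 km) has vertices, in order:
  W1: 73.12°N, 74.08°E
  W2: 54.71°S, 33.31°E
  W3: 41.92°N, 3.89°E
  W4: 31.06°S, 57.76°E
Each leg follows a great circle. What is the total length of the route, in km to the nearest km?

Leg W1→W2: central angle 2.2837 rad, distance 14549.4 km.
Leg W2→W3: central angle 1.7425 rad, distance 11101.7 km.
Leg W3→W4: central angle 1.5397 rad, distance 9809.2 km.
Total: 14549.4 + 11101.7 + 9809.2 ≈ 35460 km.

35460 km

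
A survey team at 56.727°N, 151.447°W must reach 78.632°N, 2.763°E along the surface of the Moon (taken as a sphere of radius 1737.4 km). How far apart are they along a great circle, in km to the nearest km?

1327 km

In radians: φ₁ = 0.9901, φ₂ = 1.3724, Δλ = 154.210° = 2.6915 rad.
Haversine: a = sin²(Δφ/2) + cos φ₁ cos φ₂ sin²(Δλ/2) = 0.0361 + (0.5486)(0.1971)(0.9502) = 0.13885.
Central angle c = 2·arcsin(√a) = 0.76368 rad.
Distance = R·c = 1737.4 × 0.7637 ≈ 1327 km.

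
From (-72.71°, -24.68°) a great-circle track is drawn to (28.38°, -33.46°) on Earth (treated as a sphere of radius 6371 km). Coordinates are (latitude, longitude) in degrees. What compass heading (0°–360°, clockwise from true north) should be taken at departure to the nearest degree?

Δλ = -8.780° = -0.1532 rad.
y = sin Δλ · cos φ₂ = (-0.1526)(0.8798) = -0.1343
x = cos φ₁ sin φ₂ − sin φ₁ cos φ₂ cos Δλ = (0.2972)(0.4753) − (-0.9548)(0.8798)(0.9883) = 0.9715
θ = atan2(y, x) = -7.87°; adding 360° gives 352°.

352°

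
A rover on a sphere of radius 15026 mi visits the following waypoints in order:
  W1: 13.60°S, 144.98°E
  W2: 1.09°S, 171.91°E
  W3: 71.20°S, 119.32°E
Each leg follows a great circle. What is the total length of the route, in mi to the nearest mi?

Leg W1→W2: central angle 0.5138 rad, distance 7720.5 mi.
Leg W2→W3: central angle 1.3554 rad, distance 20365.9 mi.
Total: 7720.5 + 20365.9 ≈ 28086 mi.

28086 mi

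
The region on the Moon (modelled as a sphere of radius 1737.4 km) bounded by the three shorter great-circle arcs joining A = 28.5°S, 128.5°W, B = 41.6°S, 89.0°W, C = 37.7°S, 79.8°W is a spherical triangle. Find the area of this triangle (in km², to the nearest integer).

78000 km²

Side lengths (central angles): a = 0.1410, b = 0.7216, c = 0.6026 rad; semiperimeter s = 0.7326.
By l'Huilier's theorem, tan(E/4) = √[tan(s/2) tan((s−a)/2) tan((s−b)/2) tan((s−c)/2)], giving spherical excess E = 0.0258 rad.
Area = E·R² = 0.0258 × (1737.4)² ≈ 78000 km².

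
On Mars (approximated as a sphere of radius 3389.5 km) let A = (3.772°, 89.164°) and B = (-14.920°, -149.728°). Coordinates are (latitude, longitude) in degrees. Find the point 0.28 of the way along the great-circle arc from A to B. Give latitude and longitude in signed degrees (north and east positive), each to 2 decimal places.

-5.21°, 121.87°

The central angle between A and B is δ = 2.1119 rad.
With f = 0.28, the slerp weights are sin((1−f)δ)/sin δ = 1.1652 and sin(fδ)/sin δ = 0.6504.
Weighted sum of the unit vectors: (1.1652)·(0.0146,0.9977,0.0658) + (0.6504)·(-0.8345,-0.4871,-0.2575) = (-0.5258, 0.8457, -0.0908).
Converting back: φ = atan2(z, √(x²+y²)) = -5.21°, λ = atan2(y, x) = 121.87°.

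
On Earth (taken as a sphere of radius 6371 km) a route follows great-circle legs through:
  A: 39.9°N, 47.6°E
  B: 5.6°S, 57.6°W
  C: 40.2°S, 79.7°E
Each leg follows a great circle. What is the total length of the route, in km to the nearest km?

25013 km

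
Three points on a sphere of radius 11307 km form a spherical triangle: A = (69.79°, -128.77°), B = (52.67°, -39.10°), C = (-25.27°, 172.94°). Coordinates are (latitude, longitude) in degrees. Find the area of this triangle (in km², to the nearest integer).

Side lengths (central angles): a = 2.5053, b = 1.8095, c = 0.7266 rad; semiperimeter s = 2.5207.
By l'Huilier's theorem, tan(E/4) = √[tan(s/2) tan((s−a)/2) tan((s−b)/2) tan((s−c)/2)], giving spherical excess E = 0.4213 rad.
Area = E·R² = 0.4213 × (11307)² ≈ 53860629 km².

53860629 km²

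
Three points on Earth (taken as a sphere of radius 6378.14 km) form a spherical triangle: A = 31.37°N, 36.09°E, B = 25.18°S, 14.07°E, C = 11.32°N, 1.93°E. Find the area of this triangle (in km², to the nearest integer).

Side lengths (central angles): a = 0.6697, b = 0.6519, c = 1.0531 rad; semiperimeter s = 1.1874.
By l'Huilier's theorem, tan(E/4) = √[tan(s/2) tan((s−a)/2) tan((s−b)/2) tan((s−c)/2)], giving spherical excess E = 0.2293 rad.
Area = E·R² = 0.2293 × (6378.14)² ≈ 9329555 km².

9329555 km²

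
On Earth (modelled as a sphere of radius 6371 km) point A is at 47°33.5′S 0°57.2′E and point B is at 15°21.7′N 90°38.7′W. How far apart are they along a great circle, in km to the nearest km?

11379 km

In radians: φ₁ = -0.8300, φ₂ = 0.2681, Δλ = -91.598° = -1.5987 rad.
cos c = sin φ₁ sin φ₂ + cos φ₁ cos φ₂ cos Δλ = (-0.7380)(0.2649) + (0.6748)(0.9643)(-0.0279) = -0.21365,
so c = arccos(-0.21365) = 1.78610 rad.
Distance = R·c = 6371 × 1.7861 ≈ 11379 km.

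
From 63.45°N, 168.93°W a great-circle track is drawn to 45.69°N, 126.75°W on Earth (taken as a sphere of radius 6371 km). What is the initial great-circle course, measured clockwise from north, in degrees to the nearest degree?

107°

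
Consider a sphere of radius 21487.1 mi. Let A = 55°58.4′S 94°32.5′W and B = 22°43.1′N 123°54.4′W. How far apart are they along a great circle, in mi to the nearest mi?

In radians: φ₁ = -0.9769, φ₂ = 0.3965, Δλ = -29.365° = -0.5125 rad.
cos c = sin φ₁ sin φ₂ + cos φ₁ cos φ₂ cos Δλ = (-0.8288)(0.3862) + (0.5596)(0.9224)(0.8715) = 0.12977,
so c = arccos(0.12977) = 1.44066 rad.
Distance = R·c = 21487.1 × 1.4407 ≈ 30956 mi.

30956 mi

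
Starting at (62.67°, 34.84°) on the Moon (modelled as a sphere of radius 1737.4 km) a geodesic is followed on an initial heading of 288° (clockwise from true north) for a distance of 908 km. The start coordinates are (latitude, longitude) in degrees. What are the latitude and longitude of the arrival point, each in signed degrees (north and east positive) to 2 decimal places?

57.20°, -26.38°

Angular distance δ = d/R = 908/1737.4 = 0.52262 rad; initial bearing θ = 5.0265 rad.
sin φ₂ = sin φ₁ cos δ + cos φ₁ sin δ cos θ = (0.8884)(0.8665) + (0.4591)(0.4992)(0.3090) = 0.8406, so φ₂ = 57.20°.
Δλ = atan2(sin θ sin δ cos φ₁, cos δ − sin φ₁ sin φ₂) = atan2(-0.2180, 0.1197) = -61.217°.
λ₂ = 34.840° − 61.217° = -26.38°.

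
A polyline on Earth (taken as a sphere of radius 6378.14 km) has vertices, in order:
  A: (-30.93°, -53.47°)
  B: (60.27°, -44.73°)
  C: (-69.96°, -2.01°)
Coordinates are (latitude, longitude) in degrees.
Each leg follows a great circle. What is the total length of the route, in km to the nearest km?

25068 km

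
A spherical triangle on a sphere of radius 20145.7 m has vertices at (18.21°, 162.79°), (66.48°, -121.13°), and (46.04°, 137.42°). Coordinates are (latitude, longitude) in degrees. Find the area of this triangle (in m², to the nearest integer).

126098456 m²

Side lengths (central angles): a = 0.9210, b = 0.6081, c = 1.1834 rad; semiperimeter s = 1.3563.
By l'Huilier's theorem, tan(E/4) = √[tan(s/2) tan((s−a)/2) tan((s−b)/2) tan((s−c)/2)], giving spherical excess E = 0.3107 rad.
Area = E·R² = 0.3107 × (20145.7)² ≈ 126098456 m².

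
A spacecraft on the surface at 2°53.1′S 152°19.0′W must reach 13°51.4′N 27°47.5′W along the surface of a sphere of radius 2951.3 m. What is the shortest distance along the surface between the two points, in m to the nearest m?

With latitudes φ₁ = -2.885°, φ₂ = 13.857° and longitude difference Δλ = 124.525°:
cos c = sin φ₁ sin φ₂ + cos φ₁ cos φ₂ cos Δλ = (-0.0503)(0.2395) + (0.9987)(0.9709)(-0.5668) = -0.56163,
so c = arccos(-0.56163) = 2.16715 rad.
Distance = R·c = 2951.3 × 2.1671 ≈ 6396 m.

6396 m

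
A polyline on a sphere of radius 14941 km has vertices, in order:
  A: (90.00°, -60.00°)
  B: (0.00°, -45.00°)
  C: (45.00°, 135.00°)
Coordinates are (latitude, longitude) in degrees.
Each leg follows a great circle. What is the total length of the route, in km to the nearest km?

58673 km

Leg A→B: central angle 1.5708 rad, distance 23469.3 km.
Leg B→C: central angle 2.3562 rad, distance 35203.9 km.
Total: 23469.3 + 35203.9 ≈ 58673 km.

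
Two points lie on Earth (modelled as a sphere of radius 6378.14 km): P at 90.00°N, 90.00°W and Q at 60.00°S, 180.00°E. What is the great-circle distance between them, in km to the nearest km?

In radians: φ₁ = 1.5708, φ₂ = -1.0472, Δλ = -90.000° = -1.5708 rad.
cos c = sin φ₁ sin φ₂ + cos φ₁ cos φ₂ cos Δλ = (1.0000)(-0.8660) + (0.0000)(0.5000)(0.0000) = -0.86603,
so c = arccos(-0.86603) = 2.61799 rad.
Distance = R·c = 6378.14 × 2.6180 ≈ 16698 km.

16698 km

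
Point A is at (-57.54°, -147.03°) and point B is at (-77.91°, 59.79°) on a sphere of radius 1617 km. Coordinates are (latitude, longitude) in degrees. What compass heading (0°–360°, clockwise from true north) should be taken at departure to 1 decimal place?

Δλ = -153.180° = -2.6735 rad.
y = sin Δλ · cos φ₂ = (-0.4512)(0.2094) = -0.0945
x = cos φ₁ sin φ₂ − sin φ₁ cos φ₂ cos Δλ = (0.5367)(-0.9778) − (-0.8438)(0.2094)(-0.8924) = -0.6825
θ = atan2(y, x) = -172.12°; adding 360° gives 187.9°.

187.9°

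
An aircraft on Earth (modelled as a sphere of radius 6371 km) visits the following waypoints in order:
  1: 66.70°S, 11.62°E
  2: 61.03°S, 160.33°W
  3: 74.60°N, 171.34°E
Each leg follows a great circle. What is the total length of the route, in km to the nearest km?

21020 km

Leg 1→2: central angle 0.9099 rad, distance 5796.9 km.
Leg 2→3: central angle 2.3895 rad, distance 15223.3 km.
Total: 5796.9 + 15223.3 ≈ 21020 km.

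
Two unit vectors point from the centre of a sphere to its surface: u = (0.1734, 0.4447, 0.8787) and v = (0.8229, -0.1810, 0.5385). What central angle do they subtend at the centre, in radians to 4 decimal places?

1.0058 rad

u·v = 0.5354; |u| = 1.0000, |v| = 1.0000.
cos θ = (u·v)/(|u||v|) = 0.5354, so θ = 1.0058 rad.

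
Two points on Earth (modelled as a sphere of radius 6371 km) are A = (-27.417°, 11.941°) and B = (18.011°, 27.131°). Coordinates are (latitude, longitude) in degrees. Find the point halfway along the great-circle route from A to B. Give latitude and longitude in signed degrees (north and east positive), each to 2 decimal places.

-4.74°, 19.80°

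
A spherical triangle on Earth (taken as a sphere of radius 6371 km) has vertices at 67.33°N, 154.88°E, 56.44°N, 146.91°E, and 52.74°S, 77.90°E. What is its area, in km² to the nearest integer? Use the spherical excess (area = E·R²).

8080157 km²

Side lengths (central angles): a = 2.1452, b = 2.3211, c = 0.2007 rad; semiperimeter s = 2.3335.
By l'Huilier's theorem, tan(E/4) = √[tan(s/2) tan((s−a)/2) tan((s−b)/2) tan((s−c)/2)], giving spherical excess E = 0.1991 rad.
Area = E·R² = 0.1991 × (6371)² ≈ 8080157 km².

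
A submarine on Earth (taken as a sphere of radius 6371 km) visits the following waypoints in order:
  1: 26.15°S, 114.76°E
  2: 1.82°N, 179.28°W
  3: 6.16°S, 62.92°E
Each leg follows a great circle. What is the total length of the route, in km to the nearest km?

Leg 1→2: central angle 1.2116 rad, distance 7719.3 km.
Leg 2→3: central angle 2.0565 rad, distance 13102.2 km.
Total: 7719.3 + 13102.2 ≈ 20822 km.

20822 km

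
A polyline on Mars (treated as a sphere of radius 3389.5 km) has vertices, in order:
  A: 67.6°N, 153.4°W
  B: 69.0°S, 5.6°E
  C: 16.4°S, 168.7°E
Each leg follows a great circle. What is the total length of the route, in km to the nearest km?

15730 km

Leg A→B: central angle 3.0046 rad, distance 10184.1 km.
Leg B→C: central angle 1.6362 rad, distance 5545.9 km.
Total: 10184.1 + 5545.9 ≈ 15730 km.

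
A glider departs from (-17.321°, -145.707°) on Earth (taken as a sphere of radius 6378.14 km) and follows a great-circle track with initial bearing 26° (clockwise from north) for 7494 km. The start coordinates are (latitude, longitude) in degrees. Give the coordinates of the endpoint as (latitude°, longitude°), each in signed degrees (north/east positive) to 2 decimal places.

42.60°, -112.38°

Angular distance δ = d/R = 7494/6378.14 = 1.17495 rad; initial bearing θ = 0.4538 rad.
sin φ₂ = sin φ₁ cos δ + cos φ₁ sin δ cos θ = (-0.2977)(0.3856) + (0.9547)(0.9227)(0.8988) = 0.6769, so φ₂ = 42.60°.
Δλ = atan2(sin θ sin δ cos φ₁, cos δ − sin φ₁ sin φ₂) = atan2(0.3861, 0.5871) = 33.332°.
λ₂ = -145.707° + 33.332° = -112.38°.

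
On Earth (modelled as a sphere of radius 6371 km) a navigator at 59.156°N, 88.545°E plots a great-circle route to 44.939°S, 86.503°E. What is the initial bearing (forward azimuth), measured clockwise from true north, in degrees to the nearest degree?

181°

Δλ = -2.042° = -0.0356 rad.
y = sin Δλ · cos φ₂ = (-0.0356)(0.7079) = -0.0252
x = cos φ₁ sin φ₂ − sin φ₁ cos φ₂ cos Δλ = (0.5127)(-0.7064) − (0.8586)(0.7079)(0.9994) = -0.9695
θ = atan2(y, x) = -178.51°; adding 360° gives 181°.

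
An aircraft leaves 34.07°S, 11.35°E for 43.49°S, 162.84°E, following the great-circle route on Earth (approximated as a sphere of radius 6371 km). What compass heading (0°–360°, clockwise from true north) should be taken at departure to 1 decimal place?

159.5°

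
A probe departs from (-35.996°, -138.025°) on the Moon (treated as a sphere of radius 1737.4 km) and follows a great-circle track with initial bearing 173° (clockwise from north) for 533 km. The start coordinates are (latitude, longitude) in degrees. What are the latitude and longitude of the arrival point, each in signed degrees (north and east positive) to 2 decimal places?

Angular distance δ = d/R = 533/1737.4 = 0.30678 rad; initial bearing θ = 3.0194 rad.
sin φ₂ = sin φ₁ cos δ + cos φ₁ sin δ cos θ = (-0.5877)(0.9533) + (0.8091)(0.3020)(-0.9925) = -0.8028, so φ₂ = -53.40°.
Δλ = atan2(sin θ sin δ cos φ₁, cos δ − sin φ₁ sin φ₂) = atan2(0.0298, 0.4815) = 3.539°.
λ₂ = -138.025° + 3.539° = -134.49°.

-53.40°, -134.49°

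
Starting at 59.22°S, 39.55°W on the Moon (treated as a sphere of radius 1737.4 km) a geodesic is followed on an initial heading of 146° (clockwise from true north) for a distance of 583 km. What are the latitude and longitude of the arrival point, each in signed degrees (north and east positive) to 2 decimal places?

-71.98°, -3.03°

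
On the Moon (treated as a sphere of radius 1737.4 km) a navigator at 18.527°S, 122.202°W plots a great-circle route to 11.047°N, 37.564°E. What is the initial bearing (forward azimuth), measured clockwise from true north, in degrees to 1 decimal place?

108.1°

Δλ = 159.766° = 2.7884 rad.
y = sin Δλ · cos φ₂ = (0.3459)(0.9815) = 0.3394
x = cos φ₁ sin φ₂ − sin φ₁ cos φ₂ cos Δλ = (0.9482)(0.1916) − (-0.3178)(0.9815)(-0.9383) = -0.1109
θ = atan2(y, x) = 108.10°, so the bearing is 108.1°.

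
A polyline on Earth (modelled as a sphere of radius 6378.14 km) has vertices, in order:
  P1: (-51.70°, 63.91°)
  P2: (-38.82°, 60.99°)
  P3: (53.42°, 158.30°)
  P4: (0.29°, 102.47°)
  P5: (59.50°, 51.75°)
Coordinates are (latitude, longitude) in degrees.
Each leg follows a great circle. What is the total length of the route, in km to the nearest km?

Leg P1→P2: central angle 0.2276 rad, distance 1451.6 km.
Leg P2→P3: central angle 2.1682 rad, distance 13828.9 km.
Leg P3→P4: central angle 1.2252 rad, distance 7814.4 km.
Leg P4→P5: central angle 1.2391 rad, distance 7902.9 km.
Total: 1451.6 + 13828.9 + 7814.4 + 7902.9 ≈ 30998 km.

30998 km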